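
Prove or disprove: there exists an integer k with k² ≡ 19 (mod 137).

k = 29

k = 29 works: 29² = 841, and 841 − 19 = 822 = 6·137.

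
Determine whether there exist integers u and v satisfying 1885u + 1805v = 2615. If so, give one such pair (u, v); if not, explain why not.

Every value of 1885u + 1805v is a multiple of gcd(1885, 1805) = 5; since 5 ∣ 2615, solutions exist.
Dividing through by 5 reduces the equation to 377u + 361v = 523.
Euclidean algorithm: 377 = 1·361 + 16, 361 = 22·16 + 9, 16 = 1·9 + 7, 9 = 1·7 + 2, 7 = 3·2 + 1, 2 = 2·1 + 0.
Back-substituting, 1 = 7 − 3·2 = 7 − 3·(9 − 1·7) = −3·9 + 4·7 = −3·9 + 4·(16 − 1·9) = 4·16 − 7·9 = 4·16 − 7·(361 − 22·16) = −7·361 + 158·16 = −7·361 + 158·(377 − 1·361) = 158·377 − 165·361; that is, 377·158 + 361·(-165) = 1.
Times 523: 377·82634 + 361·(-86295) = 523, so (82634, -86295) solves it.
Subtracting 228·361 from u and adding 228·377 to v gives the tidier solution (326, -339).
Check: 1885·326 + 1805·(-339) = 614510 − 611895 = 2615. ✓

u = 326, v = -339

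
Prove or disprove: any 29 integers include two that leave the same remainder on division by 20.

Yes.

Partition the integers by their residue mod 20; there are 20 classes.
With 29 integers and only 20 classes, the pigeonhole principle forces two of them, say a and b, into the same class.
So a and b have equal remainders mod 20, which is exactly what was to be shown.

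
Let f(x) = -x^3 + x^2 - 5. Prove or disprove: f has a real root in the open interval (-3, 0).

f(-3) = 31 and f(0) = -5, which have opposite signs.
As a polynomial, f is continuous on every closed interval.
By the Intermediate Value Theorem f must vanish at some point of (-3, 0).

Such a root exists.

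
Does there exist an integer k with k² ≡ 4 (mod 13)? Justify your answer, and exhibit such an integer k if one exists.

Take k = 2. Then 2² = 4, and since 0 ≤ 4 < 13 this is already reduced: 2² ≡ 4 (mod 13).

k = 2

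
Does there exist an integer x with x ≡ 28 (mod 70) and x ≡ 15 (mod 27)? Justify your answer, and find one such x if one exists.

x = 798

gcd(70, 27) = 1, so the Chinese Remainder Theorem guarantees exactly one residue class mod 1890 satisfying both.
Any solution of the first congruence is x = 28 + 70t; substituting into the second, 70t ≡ 15 − 28 ≡ 14 (mod 27).
70 ≡ 16 (mod 27), so this reads 16t ≡ 14 (mod 27). Since 16·22 = 352 = 13·27 + 1, the inverse of 16 mod 27 is 22.
Therefore t ≡ 22·14 = 308 ≡ 11 (mod 27).
Taking t = 11 gives x = 28 + 70·11 = 798.
Indeed 798 ≡ 28 (mod 70) and 798 ≡ 15 (mod 27).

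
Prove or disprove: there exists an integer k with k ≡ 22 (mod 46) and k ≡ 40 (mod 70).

k = 390

gcd(46, 70) = 2. A simultaneous solution exists iff 22 ≡ 40 (mod 2); here 22 mod 2 = 0 = 40 mod 2, so it does.
Put k = 22 + 46t, so we need 46t ≡ 18 (mod 70), equivalently (divide by 2) 23t ≡ 9 (mod 35).
To invert 23 modulo 35: 35 = 1·23 + 12, 23 = 1·12 + 11, 12 = 1·11 + 1, 11 = 11·1 + 0, and unwinding, 1 = 12 − 1·11 = 12 − (23 − 1·12) = −23 + 2·12 = −23 + 2·(35 − 1·23) = 2·35 − 3·23. Thus 23⁻¹ ≡ -3 ≡ 32 (mod 35).
Multiplying by 32: t ≡ 32·9 = 288 ≡ 8 (mod 35).
Then k = 22 + 46·8 = 390.
Verify: 390 = 8·46 + 22 and 390 = 5·70 + 40. ✓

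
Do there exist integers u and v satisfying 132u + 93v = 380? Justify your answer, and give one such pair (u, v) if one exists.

No such integers exist.

gcd(132, 93) = 3, so every integer of the form 132u + 93v is a multiple of 3.
However 380 leaves remainder 2 on division by 3.
Hence no integers u, v satisfy the equation.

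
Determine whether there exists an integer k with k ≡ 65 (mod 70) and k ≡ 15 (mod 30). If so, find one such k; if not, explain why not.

k = 135

The moduli are not coprime: gcd(70, 30) = 10. Compatibility requires 10 ∣ (15 − 65) = -50, which holds, so solutions exist.
The integers ≡ 65 (mod 70) are 65, 135, …; their remainders mod 30 are 5, 15, so k = 135 is the first that is ≡ 15 (mod 30).
Check: 135 mod 70 = 65, 135 mod 30 = 15. ✓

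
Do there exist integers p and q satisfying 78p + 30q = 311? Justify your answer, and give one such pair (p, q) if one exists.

No, no such integers exist.

Any value of 78p + 30q is a multiple of gcd(78, 30) = 6.
However 311 leaves remainder 5 on division by 6.
Hence no integers p, q satisfy the equation.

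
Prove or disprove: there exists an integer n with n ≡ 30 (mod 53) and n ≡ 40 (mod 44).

n = 348

The moduli 53 and 44 are coprime, so by the Chinese Remainder Theorem a unique solution modulo 2332 exists.
Write n = 30 + 53t and require 30 + 53t ≡ 40 (mod 44), i.e. 53t ≡ 10 (mod 44).
53 ≡ 9 (mod 44), so this reads 9t ≡ 10 (mod 44). Note 9·5 = 45 ≡ 1 (mod 44) (as 45 − 1 = 1·44), so 9⁻¹ ≡ 5.
Therefore t ≡ 5·10 = 50 ≡ 6 (mod 44).
With t = 6: n = 30 + 53·6 = 348.
Verify: 348 = 6·53 + 30 and 348 = 7·44 + 40. ✓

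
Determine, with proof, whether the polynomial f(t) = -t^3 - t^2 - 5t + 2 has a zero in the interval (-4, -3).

f has no root in that interval.

f(-4) = 70 and f(-3) = 35, both positive.
The derivative f'(t) = -3t^2 - 2t - 5 is a quadratic with discriminant (-2)² − 4·(-3)·(-5) = -56 < 0; it never vanishes, so it is always negative (sign of the leading coefficient).
So f is strictly decreasing; between -4 and -3 its values lie between f(-4) = 70 and f(-3) = 35, all positive. Therefore f has no root in (-4, -3).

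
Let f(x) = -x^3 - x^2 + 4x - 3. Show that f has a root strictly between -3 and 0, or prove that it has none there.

f(-3) = 3 and f(0) = -3, which have opposite signs.
As a polynomial, f is continuous on every closed interval.
By the Intermediate Value Theorem, f takes the value 0 somewhere in the open interval.

Such a root exists.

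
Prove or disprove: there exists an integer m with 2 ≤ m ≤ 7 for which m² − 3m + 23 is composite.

m = 4

At m = 4: 4² − 3·4 + 23 = 27 = 3·9, which is composite.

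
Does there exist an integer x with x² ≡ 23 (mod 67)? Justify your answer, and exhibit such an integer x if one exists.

Take x = 36. Then 36² = 1296 = 19·67 + 23, so 36² ≡ 23 (mod 67).

x = 36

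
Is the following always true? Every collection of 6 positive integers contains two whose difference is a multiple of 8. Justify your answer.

No; for instance {2, 3, 4, 5, 6, 7} is a counterexample.

Consider the 6 integers 2, 3, …, 7. They lie in distinct residue classes modulo 8, since 6 ≤ 8.
No two share a residue, so no pair has difference divisible by 8; the claim fails for this set.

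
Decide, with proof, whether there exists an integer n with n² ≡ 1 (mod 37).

n = 36

Take n = 36. Then 36² = 1296 = 35·37 + 1, so 36² ≡ 1 (mod 37).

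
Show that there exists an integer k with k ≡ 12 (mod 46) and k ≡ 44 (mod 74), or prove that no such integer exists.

k = 932

The moduli are not coprime: gcd(46, 74) = 2. Compatibility requires 2 ∣ (44 − 12) = 32, which holds, so solutions exist.
Write k = 12 + 46t. Then 46t ≡ 44 − 12 ≡ 32 (mod 74); dividing through by 2 gives 23t ≡ 16 (mod 37).
Since 23·29 = 667 = 18·37 + 1, the inverse of 23 mod 37 is 29.
Multiplying by 29: t ≡ 29·16 = 464 ≡ 20 (mod 37).
Then k = 12 + 46·20 = 932.
Verify: 932 = 20·46 + 12 and 932 = 12·74 + 44. ✓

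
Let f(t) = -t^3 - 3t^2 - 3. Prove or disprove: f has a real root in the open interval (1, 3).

f has no root in that interval.

f(1) = -7 and f(3) = -57, both negative, so a sign-change argument is unavailable; we show f keeps this sign on the whole interval.
Substitute t = 1 + u, where 0 < u < 2 on the interval. Expanding, f(1 + u) = -u^3 - 6u^2 - 9u - 7.
All 4 nonzero coefficients of this polynomial in u are negative; hence for u > 0 the value is a sum of negative terms (the constant -7 among them).
So f is strictly negative on (1, 3); no root exists in the interval.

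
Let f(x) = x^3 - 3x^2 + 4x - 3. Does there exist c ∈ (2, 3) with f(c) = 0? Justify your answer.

Evaluate at the endpoints: f(2) = 1, f(3) = 9 — same sign (positive).
f'(x) = 3x^2 - 6x + 4 has discriminant (-6)² − 4·3·4 = -12 < 0, so f' has no real roots and is positive for every real x.
Hence f is strictly increasing on ℝ, and in particular on [2, 3]. A strictly monotone function with same-sign endpoint values stays positive on the whole interval, so f has no zero in (2, 3).

No such root exists.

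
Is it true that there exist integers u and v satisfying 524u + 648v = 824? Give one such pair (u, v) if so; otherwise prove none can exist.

Since gcd(524, 648) = 4 and 824 = 4·206, Bézout's identity guarantees a solution.
Dividing through by 4 reduces the equation to 131u + 162v = 206.
Dividing repeatedly: 162 = 1·131 + 31, 131 = 4·31 + 7, 31 = 4·7 + 3, 7 = 2·3 + 1, 3 = 3·1 + 0.
Back-substituting, 1 = 7 − 2·3 = 7 − 2·(31 − 4·7) = −2·31 + 9·7 = −2·31 + 9·(131 − 4·31) = 9·131 − 38·31 = 9·131 − 38·(162 − 1·131) = −38·162 + 47·131; that is, 131·47 + 162·(-38) = 1.
Multiplying through by 206: u = 47·206 = 9682, v = (-38)·206 = -7828 is a solution.
The general solution is u = 9682 + 162k, v = -7828 − 131k; taking k = -59 gives the smaller pair u = 124, v = -99.
Indeed 524·124 + 648·(-99) = 64976 − 64152 = 824.

u = 124, v = -99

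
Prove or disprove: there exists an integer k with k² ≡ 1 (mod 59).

k = 1

Take k = 1. Then 1² = 1, and since 0 ≤ 1 < 59 this is already reduced: 1² ≡ 1 (mod 59).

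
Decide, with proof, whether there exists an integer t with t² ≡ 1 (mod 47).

Take t = 46. Then 46² = 2116 = 45·47 + 1, so 46² ≡ 1 (mod 47).

t = 46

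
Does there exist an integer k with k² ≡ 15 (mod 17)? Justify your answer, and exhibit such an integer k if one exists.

Take k = 7. Then 7² = 49 = 2·17 + 15, so 7² ≡ 15 (mod 17).

k = 7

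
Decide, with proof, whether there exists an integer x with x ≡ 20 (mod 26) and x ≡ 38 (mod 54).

x = 254

gcd(26, 54) = 2. A simultaneous solution exists iff 20 ≡ 38 (mod 2); here 20 mod 2 = 0 = 38 mod 2, so it does.
Put x = 20 + 26t, so we need 26t ≡ 18 (mod 54), equivalently (divide by 2) 13t ≡ 9 (mod 27).
Since 13·25 = 325 = 12·27 + 1, the inverse of 13 mod 27 is 25.
Therefore t ≡ 25·9 = 225 ≡ 9 (mod 27).
Then x = 20 + 26·9 = 254.
Verify: 254 = 9·26 + 20 and 254 = 4·54 + 38. ✓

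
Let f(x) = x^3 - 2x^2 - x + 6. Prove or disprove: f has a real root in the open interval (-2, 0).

f(-2) = -8 and f(0) = 6, which have opposite signs.
f is continuous everywhere (it is a polynomial), in particular on [-2, 0].
By the Intermediate Value Theorem, f takes the value 0 somewhere in the open interval.

Such a root exists.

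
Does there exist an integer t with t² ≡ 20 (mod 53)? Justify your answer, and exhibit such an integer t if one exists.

Apply Euler's criterion with the prime 53: 20 is a quadratic residue iff 20^26 ≡ 1 (mod 53), and a non-residue iff it is ≡ −1.
Squaring successively (mod 53): 20^2 = 400 ≡ 29; 20^4 ≡ 29² = 841 ≡ 46; 20^8 ≡ 46² = 2116 ≡ 49; 20^16 ≡ 49² = 2401 ≡ 16.
Since 26 = 16 + 8 + 2, 20^26 ≡ 16 · 49 · 29; multiplying out mod 53: 16·49 = 784 ≡ 42, then 42·29 = 1218 ≡ 52. Thus 20^26 ≡ 52 ≡ −1 (mod 53).
By Euler's criterion 20 is a quadratic non-residue mod 53: no t satisfies t² ≡ 20 (mod 53).

No such integer exists.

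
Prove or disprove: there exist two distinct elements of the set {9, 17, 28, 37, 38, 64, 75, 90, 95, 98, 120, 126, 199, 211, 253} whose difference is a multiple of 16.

Residues mod 16: 9↦9, 17↦1, 28↦12, 37↦5, 38↦6, 64↦0, 75↦11, 90↦10, 95↦15, 98↦2, 120↦8, 126↦14, 199↦7, 211↦3, 253↦13.
All 15 residues are distinct, so no two elements differ by a multiple of 16.

There is no such pair.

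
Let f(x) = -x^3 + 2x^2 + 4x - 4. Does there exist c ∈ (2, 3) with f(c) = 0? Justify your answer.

Such a root exists.

f(2) = 4 and f(3) = -1, which have opposite signs.
As a polynomial, f is continuous on every closed interval.
By the Intermediate Value Theorem, f takes the value 0 somewhere in the open interval.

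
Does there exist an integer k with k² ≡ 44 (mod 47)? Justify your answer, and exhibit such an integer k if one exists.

There is no such integer.

47 is prime, so by Euler's criterion 44 is a square mod 47 iff 44^((47−1)/2) = 44^23 ≡ 1 (mod 47).
Squaring successively (mod 47): 44^2 = 1936 ≡ 9; 44^4 ≡ 9² = 81 ≡ 34; 44^8 ≡ 34² = 1156 ≡ 28; 44^16 ≡ 28² = 784 ≡ 32.
Since 23 = 16 + 4 + 2 + 1, 44^23 ≡ 32 · 34 · 9 · 44; multiplying out mod 47: 32·34 = 1088 ≡ 7, then 7·9 = 63 ≡ 16, then 16·44 = 704 ≡ 46. Thus 44^23 ≡ 46 ≡ −1 (mod 47).
The value −1 means 44 is a non-residue modulo 47, so k² ≡ 44 (mod 47) is impossible.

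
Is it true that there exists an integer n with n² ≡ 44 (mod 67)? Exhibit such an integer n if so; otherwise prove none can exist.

There is no such integer.

67 is prime, so by Euler's criterion 44 is a square mod 67 iff 44^((67−1)/2) = 44^33 ≡ 1 (mod 67).
Squaring successively (mod 67): 44^2 = 1936 ≡ 60; 44^4 ≡ 60² = 3600 ≡ 49; 44^8 ≡ 49² = 2401 ≡ 56; 44^16 ≡ 56² = 3136 ≡ 54; 44^32 ≡ 54² = 2916 ≡ 35.
Since 33 = 32 + 1, 44^33 ≡ 35 · 44; multiplying out mod 67: 35·44 = 1540 ≡ 66. Thus 44^33 ≡ 66 ≡ −1 (mod 67).
By Euler's criterion 44 is a quadratic non-residue mod 67: no n satisfies n² ≡ 44 (mod 67).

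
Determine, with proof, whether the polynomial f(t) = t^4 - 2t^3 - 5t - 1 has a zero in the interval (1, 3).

f(1) = -7 and f(3) = 11, which have opposite signs.
Since f is a polynomial it is continuous on [1, 3].
By the Intermediate Value Theorem f must vanish at some point of (1, 3).

Yes, f has a root in the interval.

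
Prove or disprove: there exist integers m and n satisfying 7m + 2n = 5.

Since gcd(7, 2) = 1, every integer is an integer combination of 7 and 2.
Euclidean algorithm: 7 = 3·2 + 1, 2 = 2·1 + 0.
Unwinding: 1 = 7 − 3·2, i.e. 7·1 + 2·(-3) = 1.
Multiplying through by 5: m = 1·5 = 5, n = (-3)·5 = -15 is a solution.
Shifting by a multiple of (2, −7) keeps it a solution: m = 5 − 2·2 = 1, n = -15 + 2·7 = -1.
Check: 7·1 + 2·(-1) = 7 − 2 = 5. ✓

m = 1, n = -1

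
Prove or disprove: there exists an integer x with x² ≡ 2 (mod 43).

43 is prime, so by Euler's criterion 2 is a square mod 43 iff 2^((43−1)/2) = 2^21 ≡ 1 (mod 43).
Repeated squaring mod 43: 2^2 = 4 ≡ 4; 2^4 ≡ 4² = 16 ≡ 16; 2^8 ≡ 16² = 256 ≡ 41; 2^16 ≡ 41² = 1681 ≡ 4.
Since 21 = 16 + 4 + 1, 2^21 ≡ 4 · 16 · 2; multiplying out mod 43: 4·16 = 64 ≡ 21, then 21·2 = 42 ≡ 42. Thus 2^21 ≡ 42 ≡ −1 (mod 43).
By Euler's criterion 2 is a quadratic non-residue mod 43: no x satisfies x² ≡ 2 (mod 43).

There is no such integer.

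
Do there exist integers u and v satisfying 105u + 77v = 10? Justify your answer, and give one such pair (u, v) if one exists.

Any value of 105u + 77v is a multiple of gcd(105, 77) = 7.
But 10 = 7·1 + 3, so 7 ∤ 10.
So the equation is unsolvable over ℤ.

There are no such integers.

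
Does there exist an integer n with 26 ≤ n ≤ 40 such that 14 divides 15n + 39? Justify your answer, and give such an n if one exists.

Scanning upward from n = 26 gives 429, 444, 459, 474, 489, none divisible by 14. n = 31 works, since 15·31 + 39 = 504 = 36·14.

n = 31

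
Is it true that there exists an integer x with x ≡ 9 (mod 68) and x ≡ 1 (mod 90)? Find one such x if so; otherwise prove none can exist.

Here gcd(68, 90) = 2, and both 9 and 1 leave remainder 1 mod 2, so the system is consistent.
Write x = 9 + 68t. Then 68t ≡ 1 − 9 ≡ 82 (mod 90); dividing through by 2 gives 34t ≡ 41 (mod 45).
To invert 34 modulo 45: 45 = 1·34 + 11, 34 = 3·11 + 1, 11 = 11·1 + 0, and unwinding, 1 = 34 − 3·11 = 34 − 3·(45 − 1·34) = −3·45 + 4·34. Thus 34⁻¹ ≡ 4 (mod 45).
Multiplying by 4: t ≡ 4·41 = 164 ≡ 29 (mod 45).
Then x = 9 + 68·29 = 1981.
Check: 1981 mod 68 = 9, 1981 mod 90 = 1. ✓

x = 1981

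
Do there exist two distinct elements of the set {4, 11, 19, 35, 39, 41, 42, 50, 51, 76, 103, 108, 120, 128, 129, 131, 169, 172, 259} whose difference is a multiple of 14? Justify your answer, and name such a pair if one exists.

Reduce each element mod 14: 4↦4, 11↦11, 19↦5, 35↦7, 39↦11, 41↦13, 42↦0, 50↦8, 51↦9, 76↦6, 103↦5, 108↦10, 120↦8, 128↦2, 129↦3, 131↦5, 169↦1, 172↦4, 259↦7. The residue 4 repeats (at 4 and 172), and 172 − 4 = 168 = 12·14.

Yes: 4 and 172.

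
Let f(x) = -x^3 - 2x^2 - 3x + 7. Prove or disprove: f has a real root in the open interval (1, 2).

f(1) = 1 and f(2) = -15, which have opposite signs.
Since f is a polynomial it is continuous on [1, 2].
By the Intermediate Value Theorem, f takes the value 0 somewhere in the open interval.

Yes, f has a root in the interval.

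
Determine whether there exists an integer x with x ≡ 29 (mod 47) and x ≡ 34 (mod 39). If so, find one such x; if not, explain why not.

gcd(47, 39) = 1, so the Chinese Remainder Theorem guarantees exactly one residue class mod 1833 satisfying both.
Write x = 29 + 47t and require 29 + 47t ≡ 34 (mod 39), i.e. 47t ≡ 5 (mod 39).
47 ≡ 8 (mod 39), so this reads 8t ≡ 5 (mod 39). Invert 8 mod 39 by the Euclidean algorithm: 39 = 4·8 + 7, 8 = 1·7 + 1, 7 = 7·1 + 0; back-substituting, 1 = 8 − 1·7 = 8 − (39 − 4·8) = −39 + 5·8. Hence 8·5 ≡ 1, so 8⁻¹ ≡ 5 (mod 39).
Multiplying by 5: t ≡ 5·5 = 25 (mod 39).
Taking t = 25 gives x = 29 + 47·25 = 1204.
Indeed 1204 ≡ 29 (mod 47) and 1204 ≡ 34 (mod 39).

x = 1204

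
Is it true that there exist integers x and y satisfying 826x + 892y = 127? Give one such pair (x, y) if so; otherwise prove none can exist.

Both 826 and 892 are divisible by gcd(826, 892) = 2, hence so is any combination 826x + 892y.
But 127 is not a multiple of 2 (it leaves remainder 1).
So the equation is unsolvable over ℤ.

No, no such integers exist.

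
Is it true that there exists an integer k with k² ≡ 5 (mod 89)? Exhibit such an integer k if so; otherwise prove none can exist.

Take k = 19. Then 19² = 361 = 4·89 + 5, so 19² ≡ 5 (mod 89).

k = 19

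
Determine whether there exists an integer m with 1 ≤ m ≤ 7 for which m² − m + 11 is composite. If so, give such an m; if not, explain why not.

The values for m = 1, 2, …, 7 are 11, 13, 17, 23, 31, 41, 53, and each of these is prime.
So no value in the range makes the expression composite.

There is no such integer m in that range.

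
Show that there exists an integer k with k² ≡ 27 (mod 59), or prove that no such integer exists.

k = 26

Take k = 26. Then 26² = 676 = 11·59 + 27, so 26² ≡ 27 (mod 59).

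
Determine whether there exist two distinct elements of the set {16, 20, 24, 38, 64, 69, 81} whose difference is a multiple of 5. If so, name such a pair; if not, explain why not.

Yes: 16 and 81.

Reduce each element mod 5: 16↦1, 20↦0, 24↦4, 38↦3, 64↦4, 69↦4, 81↦1. The residue 1 repeats (at 16 and 81), and 81 − 16 = 65 = 13·5.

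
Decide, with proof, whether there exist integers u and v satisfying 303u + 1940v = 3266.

u = 62, v = -8

303 and 1940 are coprime, so 303u + 1940v ranges over all of ℤ.
Dividing repeatedly: 1940 = 6·303 + 122, 303 = 2·122 + 59, 122 = 2·59 + 4, 59 = 14·4 + 3, 4 = 1·3 + 1, 3 = 3·1 + 0.
Unwinding: 1 = 4 − 1·3 = 4 − (59 − 14·4) = −59 + 15·4 = −59 + 15·(122 − 2·59) = 15·122 − 31·59 = 15·122 − 31·(303 − 2·122) = −31·303 + 77·122 = −31·303 + 77·(1940 − 6·303) = 77·1940 − 493·303, i.e. 303·(-493) + 1940·77 = 1.
Scaling by 3266 gives the particular solution (u, v) = (-1610138, 251482).
The general solution is u = -1610138 + 1940k, v = 251482 − 303k; taking k = 830 gives the smaller pair u = 62, v = -8.
Indeed 303·62 + 1940·(-8) = 18786 − 15520 = 3266.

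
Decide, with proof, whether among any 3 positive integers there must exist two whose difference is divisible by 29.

No; for instance {16, 17, 18} is a counterexample.

Consider the 3 integers 16, 17, 18. They lie in distinct residue classes modulo 29, since 3 ≤ 29.
The differences between them range over 1, …, 2, none of which is divisible by 29.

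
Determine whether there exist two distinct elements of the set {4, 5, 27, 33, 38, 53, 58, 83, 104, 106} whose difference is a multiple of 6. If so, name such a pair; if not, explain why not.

The pair (4, 58) works.

Both 4 and 58 leave remainder 4 on division by 6; their difference 54 = 9·6 is a multiple of 6.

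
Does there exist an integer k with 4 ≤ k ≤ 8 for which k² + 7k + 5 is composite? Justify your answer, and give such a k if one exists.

k = 4

At k = 4: 4² + 7·4 + 5 = 49 = 7·7, which is composite.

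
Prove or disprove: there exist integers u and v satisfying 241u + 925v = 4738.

Since gcd(241, 925) = 1, every integer is an integer combination of 241 and 925.
Run the Euclidean algorithm on 925 and 241: 925 = 3·241 + 202, 241 = 1·202 + 39, 202 = 5·39 + 7, 39 = 5·7 + 4, 7 = 1·4 + 3, 4 = 1·3 + 1, 3 = 3·1 + 0.
Back-substituting, 1 = 4 − 1·3 = 4 − (7 − 1·4) = −7 + 2·4 = −7 + 2·(39 − 5·7) = 2·39 − 11·7 = 2·39 − 11·(202 − 5·39) = −11·202 + 57·39 = −11·202 + 57·(241 − 1·202) = 57·241 − 68·202 = 57·241 − 68·(925 − 3·241) = −68·925 + 261·241; that is, 241·261 + 925·(-68) = 1.
Scaling by 4738 gives the particular solution (u, v) = (1236618, -322184).
Shifting by a multiple of (925, −241) keeps it a solution: u = 1236618 − 1336·925 = 818, v = -322184 + 1336·241 = -208.
Indeed 241·818 + 925·(-208) = 197138 − 192400 = 4738.

u = 818, v = -208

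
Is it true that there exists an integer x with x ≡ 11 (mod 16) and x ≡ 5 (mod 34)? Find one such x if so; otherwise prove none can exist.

gcd(16, 34) = 2. A simultaneous solution exists iff 11 ≡ 5 (mod 2); here 11 mod 2 = 1 = 5 mod 2, so it does.
List candidates x ≡ 11 (mod 16): 11, 27, 43, 59, 75, 91, 107. Modulo 34 these are 11, 27, 9, 25, 7, 23, 5; 107 gives 5 as required.
Verify: 107 = 6·16 + 11 and 107 = 3·34 + 5. ✓

x = 107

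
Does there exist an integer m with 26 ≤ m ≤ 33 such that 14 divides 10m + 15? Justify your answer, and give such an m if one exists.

No such integer m in that range exists.

At m = 26, 10·26 + 15 = 275 ≡ 9 (mod 14), and each step in m adds 10, giving residues 9, 5, 1, 11, 7, 3, 13, 9 for m = 26, 27, …, 33.
Since 0 is absent from this list, 14 ∤ 10m + 15 for every m with 26 ≤ m ≤ 33.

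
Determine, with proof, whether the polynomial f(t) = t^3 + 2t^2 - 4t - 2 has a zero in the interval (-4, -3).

f(-4) = -18 and f(-3) = 1, which have opposite signs.
f is continuous everywhere (it is a polynomial), in particular on [-4, -3].
By the Intermediate Value Theorem f must vanish at some point of (-4, -3).

Yes, f has a root in the interval.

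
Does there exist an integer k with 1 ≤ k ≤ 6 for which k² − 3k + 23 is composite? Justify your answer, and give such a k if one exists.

At k = 2: 2² − 3·2 + 23 = 21 = 3·7, which is composite.

k = 2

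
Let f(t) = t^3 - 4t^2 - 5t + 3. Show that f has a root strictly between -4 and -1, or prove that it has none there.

Such a root exists.

f(-4) = -105 and f(-1) = 3, which have opposite signs.
f is continuous everywhere (it is a polynomial), in particular on [-4, -1].
By the Intermediate Value Theorem, f takes the value 0 somewhere in the open interval.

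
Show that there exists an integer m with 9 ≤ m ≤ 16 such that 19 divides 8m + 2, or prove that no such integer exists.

m = 14

For m = 9, 10, …, 13 the values 74, 82, 90, 98, 106 are not multiples of 19. At m = 14 we get 8·14 + 2 = 114, and 114 = 19·6.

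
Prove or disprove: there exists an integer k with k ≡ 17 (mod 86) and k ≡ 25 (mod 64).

The moduli are not coprime: gcd(86, 64) = 2. Compatibility requires 2 ∣ (25 − 17) = 8, which holds, so solutions exist.
Put k = 17 + 86t, so we need 86t ≡ 8 (mod 64), equivalently (divide by 2) 43t ≡ 4 (mod 32).
43 ≡ 11 (mod 32), so this reads 11t ≡ 4 (mod 32). Invert 11 mod 32 by the Euclidean algorithm: 32 = 2·11 + 10, 11 = 1·10 + 1, 10 = 10·1 + 0; back-substituting, 1 = 11 − 1·10 = 11 − (32 − 2·11) = −32 + 3·11. Hence 11·3 ≡ 1, so 11⁻¹ ≡ 3 (mod 32).
Multiplying by 3: t ≡ 3·4 = 12 (mod 32).
Then k = 17 + 86·12 = 1049.
Indeed 1049 ≡ 17 (mod 86) and 1049 ≡ 25 (mod 64).

k = 1049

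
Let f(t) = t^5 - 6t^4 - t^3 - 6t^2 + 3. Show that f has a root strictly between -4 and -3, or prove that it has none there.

No such root exists.

The endpoint values f(-4) = -2589 and f(-3) = -753 are both negative. Claim: f(t) < 0 for every t in (-4, -3).
Substitute t = -3 − u, where 0 < u < 1 on the interval. Expanding, f(-3 − u) = -u^5 - 21u^4 - 161u^3 - 591u^2 - 1062u - 753.
All 6 nonzero coefficients of this polynomial in u are negative; hence for u > 0 the value is a sum of negative terms (the constant -753 among them).
Therefore f(t) < 0 throughout (-4, -3), and f has no zero there.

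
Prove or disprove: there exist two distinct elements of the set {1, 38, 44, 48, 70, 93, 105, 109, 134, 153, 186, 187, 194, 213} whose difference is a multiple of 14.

Two integers differ by a multiple of 14 exactly when they have the same residue mod 14. The residues are 1↦1, 38↦10, 44↦2, 48↦6, 70↦0, 93↦9, 105↦7, 109↦11, 134↦8, 153↦13, 186↦4, 187↦5, 194↦12, 213↦3.
All 14 residues are distinct, so no two elements differ by a multiple of 14.

No such pair exists.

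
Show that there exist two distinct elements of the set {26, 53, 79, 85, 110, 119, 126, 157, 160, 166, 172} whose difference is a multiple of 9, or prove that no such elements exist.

Both 26 and 53 leave remainder 8 on division by 9; their difference 27 = 3·9 is a multiple of 9.

The pair (26, 53) works.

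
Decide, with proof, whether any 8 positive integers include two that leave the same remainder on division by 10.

Take the 8 consecutive integers 17, 18, …, 24: their residues mod 10 are all distinct because 8 ≤ 10.
So no two of them leave the same remainder on division by 10; the claim fails for this set.

No, the set {17, 18, 19, 20, 21, 22, 23, 24} is a counterexample.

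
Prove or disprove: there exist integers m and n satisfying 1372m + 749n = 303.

There are no such integers.

Both 1372 and 749 are divisible by gcd(1372, 749) = 7, hence so is any combination 1372m + 749n.
But 303 = 7·43 + 2, so 7 ∤ 303.
So the equation is unsolvable over ℤ.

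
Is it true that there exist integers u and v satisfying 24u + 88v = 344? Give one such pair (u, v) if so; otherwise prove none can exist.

u = 7, v = 2

Every value of 24u + 88v is a multiple of gcd(24, 88) = 8; since 8 ∣ 344, solutions exist.
Dividing through by 8 reduces the equation to 3u + 11v = 43.
Dividing repeatedly: 11 = 3·3 + 2, 3 = 1·2 + 1, 2 = 2·1 + 0.
Unwinding: 1 = 3 − 1·2 = 3 − (11 − 3·3) = −11 + 4·3, i.e. 3·4 + 11·(-1) = 1.
Scaling by 43 gives the particular solution (u, v) = (172, -43).
The general solution is u = 172 + 11k, v = -43 − 3k; taking k = -15 gives the smaller pair u = 7, v = 2.
Indeed 24·7 + 88·2 = 168 + 176 = 344.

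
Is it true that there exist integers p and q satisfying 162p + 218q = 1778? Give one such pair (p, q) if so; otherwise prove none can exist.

p = 50, q = -29

Since gcd(162, 218) = 2 and 1778 = 2·889, Bézout's identity guarantees a solution.
Dividing through by 2 reduces the equation to 81p + 109q = 889.
Run the Euclidean algorithm on 109 and 81: 109 = 1·81 + 28, 81 = 2·28 + 25, 28 = 1·25 + 3, 25 = 8·3 + 1, 3 = 3·1 + 0.
Working back up the chain: 1 = 25 − 8·3 = 25 − 8·(28 − 1·25) = −8·28 + 9·25 = −8·28 + 9·(81 − 2·28) = 9·81 − 26·28 = 9·81 − 26·(109 − 1·81) = −26·109 + 35·81. So 81·35 + 109·(-26) = 1.
Scaling by 889 gives the particular solution (p, q) = (31115, -23114).
Shifting by a multiple of (109, −81) keeps it a solution: p = 31115 − 285·109 = 50, q = -23114 + 285·81 = -29.
Check: 162·50 + 218·(-29) = 8100 − 6322 = 1778. ✓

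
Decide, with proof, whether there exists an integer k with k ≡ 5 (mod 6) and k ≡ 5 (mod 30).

k = 5

gcd(6, 30) = 6. A simultaneous solution exists iff 5 ≡ 5 (mod 6); here 5 mod 6 = 5 = 5 mod 6, so it does.
In fact k = 5 itself already satisfies 5 mod 30 = 5.
Verify: 5 = 0·6 + 5 and 5 = 0·30 + 5. ✓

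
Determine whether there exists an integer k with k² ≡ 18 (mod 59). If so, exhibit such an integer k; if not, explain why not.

59 is prime, so by Euler's criterion 18 is a square mod 59 iff 18^((59−1)/2) = 18^29 ≡ 1 (mod 59).
Repeated squaring mod 59: 18^2 = 324 ≡ 29; 18^4 ≡ 29² = 841 ≡ 15; 18^8 ≡ 15² = 225 ≡ 48; 18^16 ≡ 48² = 2304 ≡ 3.
Since 29 = 16 + 8 + 4 + 1, 18^29 ≡ 3 · 48 · 15 · 18; multiplying out mod 59: 3·48 = 144 ≡ 26, then 26·15 = 390 ≡ 36, then 36·18 = 648 ≡ 58. Thus 18^29 ≡ 58 ≡ −1 (mod 59).
The value −1 means 18 is a non-residue modulo 59, so k² ≡ 18 (mod 59) is impossible.

There is no such integer.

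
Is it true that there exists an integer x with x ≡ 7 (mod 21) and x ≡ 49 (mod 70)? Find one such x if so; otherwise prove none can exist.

Here gcd(21, 70) = 7, and both 7 and 49 leave remainder 0 mod 7, so the system is consistent.
List candidates x ≡ 7 (mod 21): 7, 28, 49. Modulo 70 these are 7, 28, 49; 49 gives 49 as required.
Check: 49 mod 21 = 7, 49 mod 70 = 49. ✓

x = 49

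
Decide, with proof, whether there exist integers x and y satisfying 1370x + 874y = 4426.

x = 275, y = -426

gcd(1370, 874) = 2, and 2 divides 4426, so integer solutions exist.
Dividing through by 2 reduces the equation to 685x + 437y = 2213.
Run the Euclidean algorithm on 685 and 437: 685 = 1·437 + 248, 437 = 1·248 + 189, 248 = 1·189 + 59, 189 = 3·59 + 12, 59 = 4·12 + 11, 12 = 1·11 + 1, 11 = 11·1 + 0.
Working back up the chain: 1 = 12 − 1·11 = 12 − (59 − 4·12) = −59 + 5·12 = −59 + 5·(189 − 3·59) = 5·189 − 16·59 = 5·189 − 16·(248 − 1·189) = −16·248 + 21·189 = −16·248 + 21·(437 − 1·248) = 21·437 − 37·248 = 21·437 − 37·(685 − 1·437) = −37·685 + 58·437. So 685·(-37) + 437·58 = 1.
Scaling by 2213 gives the particular solution (x, y) = (-81881, 128354).
Shifting by a multiple of (437, −685) keeps it a solution: x = -81881 + 188·437 = 275, y = 128354 − 188·685 = -426.
Check: 1370·275 + 874·(-426) = 376750 − 372324 = 4426. ✓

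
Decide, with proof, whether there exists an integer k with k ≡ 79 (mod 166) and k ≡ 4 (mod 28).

No, no such integer exists.

Both moduli are multiples of 2 = gcd(166, 28), so any solution would satisfy k ≡ 79 and k ≡ 4 modulo 2 simultaneously.
These are incompatible: 79 − 4 = 75 is not divisible by 2.
Hence the system has no solution.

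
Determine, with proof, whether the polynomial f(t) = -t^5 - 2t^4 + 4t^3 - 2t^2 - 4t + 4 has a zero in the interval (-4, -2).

Such a root exists.

f(-4) = 244 and f(-2) = -28, which have opposite signs.
As a polynomial, f is continuous on every closed interval.
By the Intermediate Value Theorem f must vanish at some point of (-4, -2).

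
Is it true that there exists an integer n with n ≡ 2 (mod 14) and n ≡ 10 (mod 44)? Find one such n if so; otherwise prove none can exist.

n = 142

The moduli are not coprime: gcd(14, 44) = 2. Compatibility requires 2 ∣ (10 − 2) = 8, which holds, so solutions exist.
Write n = 2 + 14t. Then 14t ≡ 10 − 2 ≡ 8 (mod 44); dividing through by 2 gives 7t ≡ 4 (mod 22).
To invert 7 modulo 22: 22 = 3·7 + 1, 7 = 7·1 + 0, and unwinding, 1 = 22 − 3·7. Thus 7⁻¹ ≡ -3 ≡ 19 (mod 22).
Multiplying by 19: t ≡ 19·4 = 76 ≡ 10 (mod 22).
Then n = 2 + 14·10 = 142.
Verify: 142 = 10·14 + 2 and 142 = 3·44 + 10. ✓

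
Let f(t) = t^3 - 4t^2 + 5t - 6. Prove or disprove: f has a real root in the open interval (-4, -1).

No such root exists.

The endpoint values f(-4) = -154 and f(-1) = -16 are both negative. Claim: f(t) < 0 for every t in (-4, -1).
Shift to the endpoint -1: with t = -1 − u (0 < u < 3), one computes f(-1 − u) = -u^3 - 7u^2 - 16u - 16.
All 4 nonzero coefficients of this polynomial in u are negative; hence for u > 0 the value is a sum of negative terms (the constant -16 among them).
Therefore f(t) < 0 throughout (-4, -1), and f has no zero there.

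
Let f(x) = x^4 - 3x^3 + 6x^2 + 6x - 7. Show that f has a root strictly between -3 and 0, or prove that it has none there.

f(-3) = 191 and f(0) = -7, which have opposite signs.
As a polynomial, f is continuous on every closed interval.
By the Intermediate Value Theorem, f takes the value 0 somewhere in the open interval.

Such a root exists.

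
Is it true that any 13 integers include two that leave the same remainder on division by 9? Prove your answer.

Each integer lies in one of the 9 residue classes modulo 9.
With 13 integers and only 9 classes, the pigeonhole principle forces two of them, say a and b, into the same class.
That is, a and b leave the same remainder on division by 9, as claimed.

Yes.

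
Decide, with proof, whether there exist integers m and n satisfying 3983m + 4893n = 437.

There are no such integers.

Both 3983 and 4893 are divisible by gcd(3983, 4893) = 7, hence so is any combination 3983m + 4893n.
But 437 is not a multiple of 7 (it leaves remainder 3).
Hence no integers m, n satisfy the equation.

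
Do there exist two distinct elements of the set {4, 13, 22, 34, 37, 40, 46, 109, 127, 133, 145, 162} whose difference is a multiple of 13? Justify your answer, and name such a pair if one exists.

No such pair exists.

Reduce each element modulo 13: 4↦4, 13↦0, 22↦9, 34↦8, 37↦11, 40↦1, 46↦7, 109↦5, 127↦10, 133↦3, 145↦2, 162↦6.
These 12 residues are pairwise different, hence no difference of two elements is divisible by 13.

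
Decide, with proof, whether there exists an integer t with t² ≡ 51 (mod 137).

137 is prime, so by Euler's criterion 51 is a square mod 137 iff 51^((137−1)/2) = 51^68 ≡ 1 (mod 137).
Repeated squaring mod 137: 51^2 = 2601 ≡ 135; 51^4 ≡ 135² = 18225 ≡ 4; 51^8 ≡ 4² = 16 ≡ 16; 51^16 ≡ 16² = 256 ≡ 119; 51^32 ≡ 119² = 14161 ≡ 50; 51^64 ≡ 50² = 2500 ≡ 34.
Since 68 = 64 + 4, 51^68 ≡ 34 · 4; multiplying out mod 137: 34·4 = 136 ≡ 136. Thus 51^68 ≡ 136 ≡ −1 (mod 137).
By Euler's criterion 51 is a quadratic non-residue mod 137: no t satisfies t² ≡ 51 (mod 137).

There is no such integer.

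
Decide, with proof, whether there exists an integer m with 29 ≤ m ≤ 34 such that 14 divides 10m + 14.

No, no such integer m in that range exists.

For m = 29, 30, …, 34 the values of 10m + 14 modulo 14 are 10, 6, 2, 12, 8, 4 respectively.
Since 0 is absent from this list, 14 ∤ 10m + 14 for every m with 29 ≤ m ≤ 34.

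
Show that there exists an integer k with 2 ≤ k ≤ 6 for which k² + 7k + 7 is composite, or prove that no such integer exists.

k = 2

At k = 2: 2² + 7·2 + 7 = 25 = 5·5, which is composite.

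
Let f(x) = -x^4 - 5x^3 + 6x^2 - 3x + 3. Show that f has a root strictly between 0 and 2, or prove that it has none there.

Such a root exists.

f(0) = 3 and f(2) = -35, which have opposite signs.
As a polynomial, f is continuous on every closed interval.
By the Intermediate Value Theorem, f takes the value 0 somewhere in the open interval.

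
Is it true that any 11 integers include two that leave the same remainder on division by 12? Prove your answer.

No, the set {48, 49, 50, 51, 52, 53, 54, 55, 56, 57, 58} is a counterexample.

Take the 11 consecutive integers 48, 49, …, 58: their residues mod 12 are all distinct because 11 ≤ 12.
So no two of them leave the same remainder on division by 12; the claim fails for this set.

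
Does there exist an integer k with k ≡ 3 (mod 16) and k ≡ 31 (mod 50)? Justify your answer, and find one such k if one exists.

k = 131

The moduli are not coprime: gcd(16, 50) = 2. Compatibility requires 2 ∣ (31 − 3) = 28, which holds, so solutions exist.
Write k = 3 + 16t. Then 16t ≡ 31 − 3 ≡ 28 (mod 50); dividing through by 2 gives 8t ≡ 14 (mod 25).
Invert 8 mod 25 by the Euclidean algorithm: 25 = 3·8 + 1, 8 = 8·1 + 0; back-substituting, 1 = 25 − 3·8. Hence 8·(-3) ≡ 1, so 8⁻¹ ≡ -3 ≡ 22 (mod 25).
Therefore t ≡ 22·14 = 308 ≡ 8 (mod 25).
Then k = 3 + 16·8 = 131.
Indeed 131 ≡ 3 (mod 16) and 131 ≡ 31 (mod 50).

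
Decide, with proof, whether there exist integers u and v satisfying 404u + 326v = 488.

u = 140, v = -172

gcd(404, 326) = 2, and 2 divides 488, so integer solutions exist.
Dividing through by 2 reduces the equation to 202u + 163v = 244.
Euclidean algorithm: 202 = 1·163 + 39, 163 = 4·39 + 7, 39 = 5·7 + 4, 7 = 1·4 + 3, 4 = 1·3 + 1, 3 = 3·1 + 0.
Back-substituting, 1 = 4 − 1·3 = 4 − (7 − 1·4) = −7 + 2·4 = −7 + 2·(39 − 5·7) = 2·39 − 11·7 = 2·39 − 11·(163 − 4·39) = −11·163 + 46·39 = −11·163 + 46·(202 − 1·163) = 46·202 − 57·163; that is, 202·46 + 163·(-57) = 1.
Times 244: 202·11224 + 163·(-13908) = 244, so (11224, -13908) solves it.
Shifting by a multiple of (163, −202) keeps it a solution: u = 11224 − 68·163 = 140, v = -13908 + 68·202 = -172.
Check: 404·140 + 326·(-172) = 56560 − 56072 = 488. ✓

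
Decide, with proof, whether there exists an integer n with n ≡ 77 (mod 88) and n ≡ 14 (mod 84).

There is no such integer.

Both moduli are multiples of 4 = gcd(88, 84), so any solution would satisfy n ≡ 77 and n ≡ 14 modulo 4 simultaneously.
However 77 ≡ 1 and 14 ≡ 2 (mod 4), and 1 ≠ 2.
Therefore no such n exists.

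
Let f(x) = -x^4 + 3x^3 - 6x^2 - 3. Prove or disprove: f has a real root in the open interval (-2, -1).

No.

f(-2) = -67 and f(-1) = -13, both negative, so a sign-change argument is unavailable; we show f keeps this sign on the whole interval.
Substitute x = -1 − u, where 0 < u < 1 on the interval. Expanding, f(-1 − u) = -u^4 - 7u^3 - 21u^2 - 25u - 13.
The nonzero coefficients here are all negative, so for u > 0 every term is negative (or zero), and the constant term -13 is strictly negative.
So f is strictly negative on (-2, -1); no root exists in the interval.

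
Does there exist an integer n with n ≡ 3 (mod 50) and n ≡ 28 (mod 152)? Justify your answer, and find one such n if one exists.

gcd(50, 152) = 2. If n ≡ 3 (mod 50) and n ≡ 28 (mod 152), then n ≡ 3 (mod 2) and n ≡ 28 (mod 2).
However 3 ≡ 1 and 28 ≡ 0 (mod 2), and 1 ≠ 0.
Hence the system has no solution.

There is no such integer.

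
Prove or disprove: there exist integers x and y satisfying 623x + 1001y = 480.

No such integers exist.

Both 623 and 1001 are divisible by gcd(623, 1001) = 7, hence so is any combination 623x + 1001y.
But 480 = 7·68 + 4, so 7 ∤ 480.
Hence no integers x, y satisfy the equation.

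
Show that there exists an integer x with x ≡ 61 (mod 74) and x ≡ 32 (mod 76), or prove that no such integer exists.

There is no such integer.

Reduce both congruences modulo 2, which divides 74 and 76: they say x ≡ 61 (mod 2) and x ≡ 32 (mod 2).
These are incompatible: 61 − 32 = 29 is not divisible by 2.
Therefore no such x exists.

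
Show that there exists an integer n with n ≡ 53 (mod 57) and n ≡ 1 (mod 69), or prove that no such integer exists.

gcd(57, 69) = 3. If n ≡ 53 (mod 57) and n ≡ 1 (mod 69), then n ≡ 53 (mod 3) and n ≡ 1 (mod 3).
These are incompatible: 53 − 1 = 52 is not divisible by 3.
Hence the system has no solution.

No, no such integer exists.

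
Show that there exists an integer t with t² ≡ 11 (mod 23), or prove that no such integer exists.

Apply Euler's criterion with the prime 23: 11 is a quadratic residue iff 11^11 ≡ 1 (mod 23), and a non-residue iff it is ≡ −1.
Repeated squaring mod 23: 11^2 = 121 ≡ 6; 11^4 ≡ 6² = 36 ≡ 13; 11^8 ≡ 13² = 169 ≡ 8.
Since 11 = 8 + 2 + 1, 11^11 ≡ 8 · 6 · 11; multiplying out mod 23: 8·6 = 48 ≡ 2, then 2·11 = 22 ≡ 22. Thus 11^11 ≡ 22 ≡ −1 (mod 23).
By Euler's criterion 11 is a quadratic non-residue mod 23: no t satisfies t² ≡ 11 (mod 23).

No, no such integer exists.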